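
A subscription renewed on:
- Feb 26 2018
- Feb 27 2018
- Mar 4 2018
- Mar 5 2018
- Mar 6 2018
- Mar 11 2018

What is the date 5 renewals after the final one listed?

Gaps: 1, 5, 1, 1, 5 days — not constant, but cyclic with period 3.
The events fall on every Monday, Tuesday and Sunday.
Next Monday: Mar 12 2018.
Next Tuesday: Mar 13 2018.
Next Sunday: Mar 18 2018.
The following Monday is Mar 19 2018.
Next Tuesday: Mar 20 2018.

Mar 20 2018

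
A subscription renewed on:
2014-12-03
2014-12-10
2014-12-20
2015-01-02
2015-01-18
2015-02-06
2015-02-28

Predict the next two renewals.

2015-03-25, 2015-04-22

Gaps: 7, 10, 13, 16, 19, 22 days — each gap is 3 larger than the previous one.
Next gap: 25 days. 2015-02-28 + 25 days = 2015-03-25.
Next gap: 28 days. 2015-03-25 + 28 days = 2015-04-22.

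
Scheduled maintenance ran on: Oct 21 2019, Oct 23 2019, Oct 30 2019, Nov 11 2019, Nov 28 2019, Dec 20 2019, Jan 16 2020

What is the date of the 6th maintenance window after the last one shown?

Oct 9 2020

Gaps: 2, 7, 12, 17, 22, 27 days — each gap is 5 larger than the previous one.
Next gap: 32 days. Jan 16 2020 + 32 days = Feb 17 2020.
Next gap: 37 days. Feb 17 2020 + 37 days = Mar 25 2020.
Next gap: 42 days. Mar 25 2020 + 42 days = May 6 2020.
Next gap: 47 days. May 6 2020 + 47 days = Jun 22 2020.
Next gap: 52 days. Jun 22 2020 + 52 days = Aug 13 2020.
Next gap: 57 days. Aug 13 2020 + 57 days = Oct 9 2020.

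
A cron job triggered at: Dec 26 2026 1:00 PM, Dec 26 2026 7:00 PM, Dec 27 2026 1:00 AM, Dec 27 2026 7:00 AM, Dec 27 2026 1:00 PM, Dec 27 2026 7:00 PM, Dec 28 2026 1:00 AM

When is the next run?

Gaps: 6, 6, 6, 6, 6, 6 hours — each event is 6 hours after the previous one.
Dec 28 2026 1:00 AM + 6 h = Dec 28 2026 7:00 AM.

Dec 28 2026 7:00 AM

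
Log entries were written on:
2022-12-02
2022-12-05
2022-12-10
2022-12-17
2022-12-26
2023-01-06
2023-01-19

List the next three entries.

The spacing grows by 2 each time: 3, 5, 7, 9, 11, 13 days.
Next gap: 15 days. 2023-01-19 + 15 days = 2023-02-03.
Next gap: 17 days. 2023-02-03 + 17 days = 2023-02-20.
Next gap: 19 days. 2023-02-20 + 19 days = 2023-03-11.

2023-02-03, 2023-02-20, 2023-03-11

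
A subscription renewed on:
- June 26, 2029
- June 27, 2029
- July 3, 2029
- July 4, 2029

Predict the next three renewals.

July 10, 2029; July 11, 2029; July 17, 2029

The gap pattern 1, 6, 1 repeats every 2 events.
These are the Tuesdays and Wednesdays of each week.
The following Tuesday is July 10, 2029.
Next Wednesday: July 11, 2029.
Next Tuesday: July 17, 2029.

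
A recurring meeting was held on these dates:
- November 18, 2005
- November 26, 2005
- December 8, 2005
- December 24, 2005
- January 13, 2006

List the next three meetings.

February 6, 2006; March 6, 2006; April 7, 2006

The spacing grows by 4 each time: 8, 12, 16, 20 days.
Next gap: 24 days. January 13, 2006 + 24 days = February 6, 2006.
Next gap: 28 days. February 6, 2006 + 28 days = March 6, 2006.
Next gap: 32 days. March 6, 2006 + 32 days = April 7, 2006.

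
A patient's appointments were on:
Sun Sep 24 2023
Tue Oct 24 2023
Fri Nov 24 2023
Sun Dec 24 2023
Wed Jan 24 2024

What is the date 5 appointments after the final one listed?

Mon Jun 24 2024

Each date is the 24th; the gaps (30, 31, 30, 31) track the month lengths.
The rule is the 24th of each month.
Next: February 2024 → Sat Feb 24 2024.
Next: March 2024 → Sun Mar 24 2024.
Next: April 2024 → Wed Apr 24 2024.
Next: May 2024 → Fri May 24 2024.
Next: June 2024 → Mon Jun 24 2024.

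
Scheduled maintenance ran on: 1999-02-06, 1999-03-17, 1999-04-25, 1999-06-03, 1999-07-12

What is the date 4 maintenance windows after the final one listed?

Every event comes 39 days after the last (39, 39, 39, 39).
1999-07-12 + 39 days = 1999-08-20.
1999-08-20 + 39 days = 1999-09-28.
1999-09-28 + 39 days = 1999-11-06.
1999-11-06 + 39 days = 1999-12-15.

1999-12-15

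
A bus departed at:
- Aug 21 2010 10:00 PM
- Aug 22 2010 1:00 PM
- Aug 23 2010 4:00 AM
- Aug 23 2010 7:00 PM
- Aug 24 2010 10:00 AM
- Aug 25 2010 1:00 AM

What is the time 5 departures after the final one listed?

Spacing: 15, 15, 15, 15, 15 h — constant 15 h.
Aug 25 2010 1:00 AM + 15 h = Aug 25 2010 4:00 PM.
Aug 25 2010 4:00 PM + 15 h = Aug 26 2010 7:00 AM.
Aug 26 2010 7:00 AM + 15 h = Aug 26 2010 10:00 PM.
Aug 26 2010 10:00 PM + 15 h = Aug 27 2010 1:00 PM.
Aug 27 2010 1:00 PM + 15 h = Aug 28 2010 4:00 AM.

Aug 28 2010 4:00 AM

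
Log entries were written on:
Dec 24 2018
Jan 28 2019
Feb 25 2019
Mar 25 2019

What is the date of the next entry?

All dates are Mondays, 35, 28, 28 days apart.
Specifically, the 4th Monday of each month.
4th Monday of April 2019: Apr 22 2019.

Apr 22 2019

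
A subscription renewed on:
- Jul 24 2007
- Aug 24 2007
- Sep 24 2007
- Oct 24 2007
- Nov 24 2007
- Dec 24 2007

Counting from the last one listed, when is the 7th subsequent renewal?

Gaps: 31, 31, 30, 31, 30 days — not constant. Every event is on the 24th of the month.
Pattern: the 24th of each month.
January 2008: Jan 24 2008.
February 2008: Feb 24 2008.
Next: March 2008 → Mar 24 2008.
April 2008: Apr 24 2008.
May 2008: May 24 2008.
June 2008: Jun 24 2008.
July 2008: Jul 24 2008.

Jul 24 2008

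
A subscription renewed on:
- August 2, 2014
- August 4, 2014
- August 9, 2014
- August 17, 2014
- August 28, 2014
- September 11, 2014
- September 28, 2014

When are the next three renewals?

The spacing grows by 3 each time: 2, 5, 8, 11, 14, 17 days.
Next gap: 20 days. September 28, 2014 + 20 days = October 18, 2014.
Next gap: 23 days. October 18, 2014 + 23 days = November 10, 2014.
Next gap: 26 days. November 10, 2014 + 26 days = December 6, 2014.

October 18, 2014; November 10, 2014; December 6, 2014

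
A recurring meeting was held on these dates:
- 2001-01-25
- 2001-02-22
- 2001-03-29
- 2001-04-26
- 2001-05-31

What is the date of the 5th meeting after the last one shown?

These are Thursdays with 28, 35, 28, 35-day gaps.
Each is the final Thursday of its month — 2001-03-29 is past the 28th, so '4th Thursday' doesn't fit.
Last Thursday of June 2001: 2001-06-28.
Last Thursday of July 2001: 2001-07-26.
Last Thursday of August 2001: 2001-08-30.
Last Thursday of September 2001: 2001-09-27.
October 2001 ends with Thursday 2001-10-25.

2001-10-25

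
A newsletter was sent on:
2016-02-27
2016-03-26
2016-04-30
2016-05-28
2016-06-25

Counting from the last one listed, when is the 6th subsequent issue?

All Saturdays; the gaps (28, 35, 28, 28) vary with month length.
This is the last Saturday of each month.
Last Saturday of July 2016: 2016-07-30.
Last Saturday of August 2016: 2016-08-27.
Last Saturday of September 2016: 2016-09-24.
Last Saturday of October 2016: 2016-10-29.
November 2016 ends with Saturday 2016-11-26.
December 2016 ends with Saturday 2016-12-31.

2016-12-31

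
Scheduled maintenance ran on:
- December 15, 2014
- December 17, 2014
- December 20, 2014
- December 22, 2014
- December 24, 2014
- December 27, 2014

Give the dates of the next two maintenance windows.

December 29, 2014; December 31, 2014

Every event lands on a Monday or Wednesday or Saturday (gaps cycle 2, 3, 2, 2, 3).
So the schedule is: every Monday, Wednesday and Saturday.
The following Monday is December 29, 2014.
The following Wednesday is December 31, 2014.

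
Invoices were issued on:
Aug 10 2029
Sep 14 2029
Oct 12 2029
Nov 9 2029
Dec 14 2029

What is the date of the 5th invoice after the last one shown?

These are Fridays at 28- or 35-day spacing (35, 28, 28, 35).
The pattern: 2nd Friday of the month.
2nd Friday of January 2030: Jan 11 2030.
February 2030 — 2nd Friday is Feb 8 2030.
March 2030 — 2nd Friday is Mar 8 2030.
April 2030 — 2nd Friday is Apr 12 2030.
2nd Friday of May 2030: May 10 2030.

May 10 2030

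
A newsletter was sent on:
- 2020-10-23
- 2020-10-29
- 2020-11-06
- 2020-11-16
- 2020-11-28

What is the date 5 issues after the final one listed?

Intervals are 6, 8, 10, 12 days — an arithmetic progression with common difference 2.
Next gap: 14 days. 2020-11-28 + 14 days = 2020-12-12.
Next gap: 16 days. 2020-12-12 + 16 days = 2020-12-28.
Next gap: 18 days. 2020-12-28 + 18 days = 2021-01-15.
Next gap: 20 days. 2021-01-15 + 20 days = 2021-02-04.
Next gap: 22 days. 2021-02-04 + 22 days = 2021-02-26.

2021-02-26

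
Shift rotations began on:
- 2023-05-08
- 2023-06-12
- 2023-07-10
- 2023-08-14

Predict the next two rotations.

2023-09-11, 2023-10-09

These are Mondays at 28- or 35-day spacing (35, 28, 35).
The pattern: 2nd Monday of the month.
September 2023 — 2nd Monday is 2023-09-11.
October 2023 — 2nd Monday is 2023-10-09.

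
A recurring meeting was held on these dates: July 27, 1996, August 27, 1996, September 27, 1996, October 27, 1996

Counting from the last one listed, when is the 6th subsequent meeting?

Gaps: 31, 31, 30 days — not constant. Every event is on the 27th of the month.
Pattern: the 27th of each month.
Next: November 1996 → November 27, 1996.
December 1996: December 27, 1996.
Next: January 1997 → January 27, 1997.
February 1997: February 27, 1997.
March 1997: March 27, 1997.
April 1997: April 27, 1997.

April 27, 1997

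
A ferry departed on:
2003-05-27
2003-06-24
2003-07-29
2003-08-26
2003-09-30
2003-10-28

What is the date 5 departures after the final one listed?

2004-03-30

These are Tuesdays with 28, 35, 28, 35, 28-day gaps.
Each is the final Tuesday of its month — 2003-07-29 is past the 28th, so '4th Tuesday' doesn't fit.
Last Tuesday of November 2003: 2003-11-25.
Last Tuesday of December 2003: 2003-12-30.
Last Tuesday of January 2004: 2004-01-27.
February 2004 ends with Tuesday 2004-02-24.
Last Tuesday of March 2004: 2004-03-30.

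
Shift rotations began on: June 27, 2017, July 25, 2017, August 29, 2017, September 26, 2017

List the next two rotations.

October 31, 2017; November 28, 2017

All Tuesdays; the gaps (28, 35, 28) vary with month length.
This is the last Tuesday of each month.
October 2017 ends with Tuesday October 31, 2017.
November 2017 ends with Tuesday November 28, 2017.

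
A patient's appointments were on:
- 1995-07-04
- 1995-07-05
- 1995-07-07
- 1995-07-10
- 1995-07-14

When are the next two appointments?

Intervals are 1, 2, 3, 4 days — an arithmetic progression with common difference 1.
Next gap: 5 days. 1995-07-14 + 5 days = 1995-07-19.
Next gap: 6 days. 1995-07-19 + 6 days = 1995-07-25.

1995-07-19, 1995-07-25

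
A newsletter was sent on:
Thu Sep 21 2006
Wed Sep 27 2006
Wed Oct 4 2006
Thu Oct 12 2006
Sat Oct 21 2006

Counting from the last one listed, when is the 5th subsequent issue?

Wed Dec 20 2006

Intervals are 6, 7, 8, 9 days — an arithmetic progression with common difference 1.
Next gap: 10 days. Sat Oct 21 2006 + 10 days = Tue Oct 31 2006.
Next gap: 11 days. Tue Oct 31 2006 + 11 days = Sat Nov 11 2006.
Next gap: 12 days. Sat Nov 11 2006 + 12 days = Thu Nov 23 2006.
Next gap: 13 days. Thu Nov 23 2006 + 13 days = Wed Dec 6 2006.
Next gap: 14 days. Wed Dec 6 2006 + 14 days = Wed Dec 20 2006.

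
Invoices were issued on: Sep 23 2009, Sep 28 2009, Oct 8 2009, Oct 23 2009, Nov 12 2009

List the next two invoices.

Dec 7 2009, Jan 6 2010

Gaps: 5, 10, 15, 20 days — each gap is 5 larger than the previous one.
Next gap: 25 days. Nov 12 2009 + 25 days = Dec 7 2009.
Next gap: 30 days. Dec 7 2009 + 30 days = Jan 6 2010.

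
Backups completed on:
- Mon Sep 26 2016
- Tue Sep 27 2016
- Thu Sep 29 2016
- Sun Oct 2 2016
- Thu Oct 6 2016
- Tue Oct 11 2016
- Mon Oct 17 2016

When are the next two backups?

Mon Oct 24 2016, Tue Nov 1 2016

Gaps: 1, 2, 3, 4, 5, 6 days — each gap is 1 larger than the previous one.
Next gap: 7 days. Mon Oct 17 2016 + 7 days = Mon Oct 24 2016.
Next gap: 8 days. Mon Oct 24 2016 + 8 days = Tue Nov 1 2016.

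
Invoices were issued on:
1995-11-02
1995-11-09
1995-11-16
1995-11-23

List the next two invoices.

The spacing is 7, 7, 7 days — always 7 days.
1995-11-23 + 7 days = 1995-11-30.
1995-11-30 + 7 days = 1995-12-07.

1995-11-30, 1995-12-07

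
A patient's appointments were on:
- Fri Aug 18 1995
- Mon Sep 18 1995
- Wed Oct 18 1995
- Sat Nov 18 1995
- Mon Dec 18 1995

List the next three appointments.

Thu Jan 18 1996, Sun Feb 18 1996, Mon Mar 18 1996

The day-of-month is always 18 (31, 30, 31, 30 days between events).
So this recurs on the 18th of each month.
January 1996: Thu Jan 18 1996.
Next: February 1996 → Sun Feb 18 1996.
March 1996: Mon Mar 18 1996.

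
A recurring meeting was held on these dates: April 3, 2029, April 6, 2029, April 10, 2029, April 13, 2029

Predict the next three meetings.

Every event lands on a Tuesday or Friday (gaps cycle 3, 4, 3).
So the schedule is: every Tuesday and Friday.
Next Tuesday: April 17, 2029.
Next Friday: April 20, 2029.
The following Tuesday is April 24, 2029.

April 17, 2029; April 20, 2029; April 24, 2029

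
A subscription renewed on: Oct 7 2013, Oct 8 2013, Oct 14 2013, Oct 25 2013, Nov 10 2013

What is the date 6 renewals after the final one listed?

Intervals are 1, 6, 11, 16 days — an arithmetic progression with common difference 5.
Next gap: 21 days. Nov 10 2013 + 21 days = Dec 1 2013.
Next gap: 26 days. Dec 1 2013 + 26 days = Dec 27 2013.
Next gap: 31 days. Dec 27 2013 + 31 days = Jan 27 2014.
Next gap: 36 days. Jan 27 2014 + 36 days = Mar 4 2014.
Next gap: 41 days. Mar 4 2014 + 41 days = Apr 14 2014.
Next gap: 46 days. Apr 14 2014 + 46 days = May 30 2014.

May 30 2014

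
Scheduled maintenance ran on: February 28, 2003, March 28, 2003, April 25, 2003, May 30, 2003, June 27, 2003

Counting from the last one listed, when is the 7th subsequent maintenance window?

January 30, 2004

These are Fridays with 28, 28, 35, 28-day gaps.
Each is the final Friday of its month — May 30, 2003 is past the 28th, so '4th Friday' doesn't fit.
July 2003 ends with Friday July 25, 2003.
Last Friday of August 2003: August 29, 2003.
September 2003 ends with Friday September 26, 2003.
October 2003 ends with Friday October 31, 2003.
Last Friday of November 2003: November 28, 2003.
Last Friday of December 2003: December 26, 2003.
January 2004 ends with Friday January 30, 2004.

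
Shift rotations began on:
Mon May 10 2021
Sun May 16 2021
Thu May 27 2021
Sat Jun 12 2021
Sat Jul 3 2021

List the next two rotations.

The spacing grows by 5 each time: 6, 11, 16, 21 days.
Next gap: 26 days. Sat Jul 3 2021 + 26 days = Thu Jul 29 2021.
Next gap: 31 days. Thu Jul 29 2021 + 31 days = Sun Aug 29 2021.

Thu Jul 29 2021, Sun Aug 29 2021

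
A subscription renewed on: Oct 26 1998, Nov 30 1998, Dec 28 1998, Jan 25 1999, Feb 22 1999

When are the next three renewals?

Every date is a Monday; gaps 35, 28, 28, 28 days.
Each is the last Monday of its month (at least one falls on the 29th or later, ruling out '4th Monday').
Last Monday of March 1999: Mar 29 1999.
April 1999 ends with Monday Apr 26 1999.
May 1999 ends with Monday May 31 1999.

Mar 29 1999, Apr 26 1999, May 31 1999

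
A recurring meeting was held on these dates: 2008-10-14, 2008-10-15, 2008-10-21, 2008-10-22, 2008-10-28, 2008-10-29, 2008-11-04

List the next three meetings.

2008-11-05, 2008-11-11, 2008-11-12

Gaps: 1, 6, 1, 6, 1, 6 days — not constant, but cyclic with period 2.
The events fall on every Tuesday and Wednesday.
The following Wednesday is 2008-11-05.
The following Tuesday is 2008-11-11.
The following Wednesday is 2008-11-12.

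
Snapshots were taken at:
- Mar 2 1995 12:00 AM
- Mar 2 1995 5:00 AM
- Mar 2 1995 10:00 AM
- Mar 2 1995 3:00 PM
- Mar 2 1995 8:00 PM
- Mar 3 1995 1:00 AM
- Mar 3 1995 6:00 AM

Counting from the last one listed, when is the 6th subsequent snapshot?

The interval is a steady 5 hours (5, 5, 5, 5, 5, 5).
Mar 3 1995 6:00 AM + 5 h = Mar 3 1995 11:00 AM.
Mar 3 1995 11:00 AM + 5 h = Mar 3 1995 4:00 PM.
Mar 3 1995 4:00 PM + 5 h = Mar 3 1995 9:00 PM.
Mar 3 1995 9:00 PM + 5 h = Mar 4 1995 2:00 AM.
Mar 4 1995 2:00 AM + 5 h = Mar 4 1995 7:00 AM.
Mar 4 1995 7:00 AM + 5 h = Mar 4 1995 12:00 PM.

Mar 4 1995 12:00 PM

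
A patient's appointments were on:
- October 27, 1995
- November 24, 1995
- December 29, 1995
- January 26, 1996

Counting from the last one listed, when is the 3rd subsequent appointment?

All Fridays; the gaps (28, 35, 28) vary with month length.
This is the last Friday of each month.
Last Friday of February 1996: February 23, 1996.
March 1996 ends with Friday March 29, 1996.
April 1996 ends with Friday April 26, 1996.

April 26, 1996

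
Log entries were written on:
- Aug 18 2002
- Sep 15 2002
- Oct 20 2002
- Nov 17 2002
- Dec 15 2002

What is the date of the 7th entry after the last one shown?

Jul 20 2003

These are Sundays at 28- or 35-day spacing (28, 35, 28, 28).
The pattern: 3rd Sunday of the month.
January 2003 — 3rd Sunday is Jan 19 2003.
February 2003 — 3rd Sunday is Feb 16 2003.
March 2003 — 3rd Sunday is Mar 16 2003.
April 2003 — 3rd Sunday is Apr 20 2003.
May 2003 — 3rd Sunday is May 18 2003.
3rd Sunday of June 2003: Jun 15 2003.
3rd Sunday of July 2003: Jul 20 2003.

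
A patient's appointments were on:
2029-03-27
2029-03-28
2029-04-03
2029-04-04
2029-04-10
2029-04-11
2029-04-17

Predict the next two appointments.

2029-04-18, 2029-04-24

Gaps: 1, 6, 1, 6, 1, 6 days — not constant, but cyclic with period 2.
The events fall on every Tuesday and Wednesday.
The following Wednesday is 2029-04-18.
Next Tuesday: 2029-04-24.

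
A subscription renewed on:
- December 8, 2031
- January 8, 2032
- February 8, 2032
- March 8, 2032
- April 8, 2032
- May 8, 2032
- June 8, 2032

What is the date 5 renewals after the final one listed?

November 8, 2032

The day-of-month is always 8 (31, 31, 29, 31, 30, 31 days between events).
So this recurs on the 8th of each month.
Next: July 2032 → July 8, 2032.
August 2032: August 8, 2032.
September 2032: September 8, 2032.
Next: October 2032 → October 8, 2032.
Next: November 2032 → November 8, 2032.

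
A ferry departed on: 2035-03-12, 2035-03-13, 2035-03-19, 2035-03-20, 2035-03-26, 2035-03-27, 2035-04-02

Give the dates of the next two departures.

2035-04-03, 2035-04-09

The gap pattern 1, 6, 1, 6, 1, 6 repeats every 2 events.
These are the Mondays and Tuesdays of each week.
Next Tuesday: 2035-04-03.
The following Monday is 2035-04-09.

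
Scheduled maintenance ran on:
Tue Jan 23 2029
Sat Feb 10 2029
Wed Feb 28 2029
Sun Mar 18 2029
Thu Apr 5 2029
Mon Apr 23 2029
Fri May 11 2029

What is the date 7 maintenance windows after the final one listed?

Fri Sep 14 2029

The spacing is 18, 18, 18, 18, 18, 18 days — always 18 days.
Fri May 11 2029 + 18 days = Tue May 29 2029.
Tue May 29 2029 + 18 days = Sat Jun 16 2029.
Sat Jun 16 2029 + 18 days = Wed Jul 4 2029.
Wed Jul 4 2029 + 18 days = Sun Jul 22 2029.
Sun Jul 22 2029 + 18 days = Thu Aug 9 2029.
Thu Aug 9 2029 + 18 days = Mon Aug 27 2029.
Mon Aug 27 2029 + 18 days = Fri Sep 14 2029.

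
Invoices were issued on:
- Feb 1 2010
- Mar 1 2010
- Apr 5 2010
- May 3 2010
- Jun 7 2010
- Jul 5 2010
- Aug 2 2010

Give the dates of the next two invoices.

Sep 6 2010, Oct 4 2010

All dates are Mondays, 28, 35, 28, 35, 28, 28 days apart.
Specifically, the 1st Monday of each month.
September 2010 — 1st Monday is Sep 6 2010.
1st Monday of October 2010: Oct 4 2010.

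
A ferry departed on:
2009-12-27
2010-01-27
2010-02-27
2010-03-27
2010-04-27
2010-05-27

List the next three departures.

2010-06-27, 2010-07-27, 2010-08-27

The day-of-month is always 27 (31, 31, 28, 31, 30 days between events).
So this recurs on the 27th of each month.
Next: June 2010 → 2010-06-27.
Next: July 2010 → 2010-07-27.
August 2010: 2010-08-27.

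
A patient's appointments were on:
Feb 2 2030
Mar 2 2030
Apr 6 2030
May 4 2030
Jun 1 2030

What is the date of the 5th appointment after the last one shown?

Nov 2 2030

These are Saturdays at 28- or 35-day spacing (28, 35, 28, 28).
The pattern: 1st Saturday of the month.
July 2030 — 1st Saturday is Jul 6 2030.
August 2030 — 1st Saturday is Aug 3 2030.
1st Saturday of September 2030: Sep 7 2030.
1st Saturday of October 2030: Oct 5 2030.
November 2030 — 1st Saturday is Nov 2 2030.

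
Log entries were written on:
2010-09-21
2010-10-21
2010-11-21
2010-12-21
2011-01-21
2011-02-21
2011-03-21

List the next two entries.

Gaps: 30, 31, 30, 31, 31, 28 days — not constant. Every event is on the 21st of the month.
Pattern: the 21st of each month.
April 2011: 2011-04-21.
May 2011: 2011-05-21.

2011-04-21, 2011-05-21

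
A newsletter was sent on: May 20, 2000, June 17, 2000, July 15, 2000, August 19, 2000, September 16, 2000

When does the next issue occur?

All dates are Saturdays, 28, 28, 35, 28 days apart.
Specifically, the 3rd Saturday of each month.
3rd Saturday of October 2000: October 21, 2000.

October 21, 2000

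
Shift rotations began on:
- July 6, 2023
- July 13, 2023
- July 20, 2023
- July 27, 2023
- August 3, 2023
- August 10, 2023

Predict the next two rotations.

August 17, 2023; August 24, 2023

The spacing is 7, 7, 7, 7, 7 days — always 7 days.
August 10, 2023 + 7 days = August 17, 2023.
August 17, 2023 + 7 days = August 24, 2023.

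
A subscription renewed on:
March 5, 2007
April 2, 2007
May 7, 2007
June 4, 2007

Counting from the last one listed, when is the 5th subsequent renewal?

All dates are Mondays, 28, 35, 28 days apart.
Specifically, the 1st Monday of each month.
1st Monday of July 2007: July 2, 2007.
August 2007 — 1st Monday is August 6, 2007.
September 2007 — 1st Monday is September 3, 2007.
1st Monday of October 2007: October 1, 2007.
1st Monday of November 2007: November 5, 2007.

November 5, 2007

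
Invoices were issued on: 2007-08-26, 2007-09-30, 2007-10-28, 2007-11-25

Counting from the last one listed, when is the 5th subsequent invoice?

Every date is a Sunday; gaps 35, 28, 28 days.
Each is the last Sunday of its month (at least one falls on the 29th or later, ruling out '4th Sunday').
Last Sunday of December 2007: 2007-12-30.
Last Sunday of January 2008: 2008-01-27.
February 2008 ends with Sunday 2008-02-24.
March 2008 ends with Sunday 2008-03-30.
April 2008 ends with Sunday 2008-04-27.

2008-04-27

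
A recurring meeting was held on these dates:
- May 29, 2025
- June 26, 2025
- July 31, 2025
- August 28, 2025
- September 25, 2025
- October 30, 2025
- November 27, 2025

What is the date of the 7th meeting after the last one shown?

All Thursdays; the gaps (28, 35, 28, 28, 35, 28) vary with month length.
This is the last Thursday of each month.
December 2025 ends with Thursday December 25, 2025.
January 2026 ends with Thursday January 29, 2026.
Last Thursday of February 2026: February 26, 2026.
Last Thursday of March 2026: March 26, 2026.
April 2026 ends with Thursday April 30, 2026.
May 2026 ends with Thursday May 28, 2026.
June 2026 ends with Thursday June 25, 2026.

June 25, 2026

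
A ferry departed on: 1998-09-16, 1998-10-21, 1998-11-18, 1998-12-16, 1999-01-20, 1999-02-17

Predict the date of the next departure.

1999-03-17

Gaps: 35, 28, 28, 35, 28 days — a mix of 28 and 35. Every date is a Wednesday.
Each is the 3rd Wednesday of its month.
March 1999 — 3rd Wednesday is 1999-03-17.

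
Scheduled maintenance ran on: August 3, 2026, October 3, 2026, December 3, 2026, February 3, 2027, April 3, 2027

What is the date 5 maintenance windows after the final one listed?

February 3, 2028

The day-of-month is always 3 (61, 61, 62, 59 days between events).
So this recurs on the 3rd of every 2 months.
Next: June 2027 → June 3, 2027.
Next: August 2027 → August 3, 2027.
Next: October 2027 → October 3, 2027.
December 2027: December 3, 2027.
February 2028: February 3, 2028.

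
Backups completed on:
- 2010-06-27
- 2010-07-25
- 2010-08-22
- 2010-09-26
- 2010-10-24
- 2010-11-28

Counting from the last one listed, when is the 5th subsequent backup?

2011-04-24

Gaps: 28, 28, 35, 28, 35 days — a mix of 28 and 35. Every date is a Sunday.
Each is the 4th Sunday of its month.
4th Sunday of December 2010: 2010-12-26.
4th Sunday of January 2011: 2011-01-23.
February 2011 — 4th Sunday is 2011-02-27.
4th Sunday of March 2011: 2011-03-27.
April 2011 — 4th Sunday is 2011-04-24.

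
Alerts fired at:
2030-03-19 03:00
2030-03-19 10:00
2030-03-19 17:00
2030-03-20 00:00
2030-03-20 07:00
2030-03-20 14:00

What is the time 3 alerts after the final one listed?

2030-03-21 11:00

The interval is a steady 7 hours (7, 7, 7, 7, 7).
2030-03-20 14:00 + 7 h = 2030-03-20 21:00.
2030-03-20 21:00 + 7 h = 2030-03-21 04:00.
2030-03-21 04:00 + 7 h = 2030-03-21 11:00.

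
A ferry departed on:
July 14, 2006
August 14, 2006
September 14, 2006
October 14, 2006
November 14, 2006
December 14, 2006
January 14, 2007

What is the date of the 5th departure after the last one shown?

The day-of-month is always 14 (31, 31, 30, 31, 30, 31 days between events).
So this recurs on the 14th of each month.
February 2007: February 14, 2007.
Next: March 2007 → March 14, 2007.
April 2007: April 14, 2007.
Next: May 2007 → May 14, 2007.
Next: June 2007 → June 14, 2007.

June 14, 2007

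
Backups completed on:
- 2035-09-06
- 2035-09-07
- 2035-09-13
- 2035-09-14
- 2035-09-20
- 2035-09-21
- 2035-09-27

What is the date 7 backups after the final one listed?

2035-10-19

Every event lands on a Thursday or Friday (gaps cycle 1, 6, 1, 6, 1, 6).
So the schedule is: every Thursday and Friday.
The following Friday is 2035-09-28.
The following Thursday is 2035-10-04.
The following Friday is 2035-10-05.
Next Thursday: 2035-10-11.
The following Friday is 2035-10-12.
Next Thursday: 2035-10-18.
Next Friday: 2035-10-19.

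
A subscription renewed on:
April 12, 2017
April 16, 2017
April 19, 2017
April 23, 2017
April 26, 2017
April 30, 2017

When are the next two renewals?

May 3, 2017; May 7, 2017

The gap pattern 4, 3, 4, 3, 4 repeats every 2 events.
These are the Wednesdays and Sundays of each week.
Next Wednesday: May 3, 2017.
Next Sunday: May 7, 2017.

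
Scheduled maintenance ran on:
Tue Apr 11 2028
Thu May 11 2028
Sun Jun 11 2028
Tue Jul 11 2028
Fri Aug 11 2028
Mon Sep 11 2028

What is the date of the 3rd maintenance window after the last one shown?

Mon Dec 11 2028

The day-of-month is always 11 (30, 31, 30, 31, 31 days between events).
So this recurs on the 11th of each month.
October 2028: Wed Oct 11 2028.
November 2028: Sat Nov 11 2028.
December 2028: Mon Dec 11 2028.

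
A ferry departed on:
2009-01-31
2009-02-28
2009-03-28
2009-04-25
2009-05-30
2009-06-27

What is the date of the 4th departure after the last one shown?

All Saturdays; the gaps (28, 28, 28, 35, 28) vary with month length.
This is the last Saturday of each month.
Last Saturday of July 2009: 2009-07-25.
August 2009 ends with Saturday 2009-08-29.
Last Saturday of September 2009: 2009-09-26.
Last Saturday of October 2009: 2009-10-31.

2009-10-31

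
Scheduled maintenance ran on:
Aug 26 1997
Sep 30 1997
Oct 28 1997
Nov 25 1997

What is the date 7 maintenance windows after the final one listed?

Every date is a Tuesday; gaps 35, 28, 28 days.
Each is the last Tuesday of its month (at least one falls on the 29th or later, ruling out '4th Tuesday').
Last Tuesday of December 1997: Dec 30 1997.
Last Tuesday of January 1998: Jan 27 1998.
February 1998 ends with Tuesday Feb 24 1998.
March 1998 ends with Tuesday Mar 31 1998.
Last Tuesday of April 1998: Apr 28 1998.
Last Tuesday of May 1998: May 26 1998.
Last Tuesday of June 1998: Jun 30 1998.

Jun 30 1998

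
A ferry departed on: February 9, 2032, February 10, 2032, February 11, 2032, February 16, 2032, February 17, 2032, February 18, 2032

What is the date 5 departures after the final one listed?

The gap pattern 1, 1, 5, 1, 1 repeats every 3 events.
These are the Mondays, Tuesdays and Wednesdays of each week.
The following Monday is February 23, 2032.
The following Tuesday is February 24, 2032.
Next Wednesday: February 25, 2032.
Next Monday: March 1, 2032.
Next Tuesday: March 2, 2032.

March 2, 2032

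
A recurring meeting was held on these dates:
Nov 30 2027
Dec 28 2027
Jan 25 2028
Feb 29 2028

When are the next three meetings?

These are Tuesdays with 28, 28, 35-day gaps.
Each is the final Tuesday of its month — Nov 30 2027 is past the 28th, so '4th Tuesday' doesn't fit.
March 2028 ends with Tuesday Mar 28 2028.
Last Tuesday of April 2028: Apr 25 2028.
Last Tuesday of May 2028: May 30 2028.

Mar 28 2028, Apr 25 2028, May 30 2028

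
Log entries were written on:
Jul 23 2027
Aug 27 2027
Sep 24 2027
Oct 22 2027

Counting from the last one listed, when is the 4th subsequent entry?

Gaps: 35, 28, 28 days — a mix of 28 and 35. Every date is a Friday.
Each is the 4th Friday of its month.
November 2027 — 4th Friday is Nov 26 2027.
4th Friday of December 2027: Dec 24 2027.
4th Friday of January 2028: Jan 28 2028.
February 2028 — 4th Friday is Feb 25 2028.

Feb 25 2028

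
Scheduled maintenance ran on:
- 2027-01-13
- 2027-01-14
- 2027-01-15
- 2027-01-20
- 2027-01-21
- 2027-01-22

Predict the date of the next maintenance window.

2027-01-27

Every event lands on a Wednesday or Thursday or Friday (gaps cycle 1, 1, 5, 1, 1).
So the schedule is: every Wednesday, Thursday and Friday.
Next Wednesday: 2027-01-27.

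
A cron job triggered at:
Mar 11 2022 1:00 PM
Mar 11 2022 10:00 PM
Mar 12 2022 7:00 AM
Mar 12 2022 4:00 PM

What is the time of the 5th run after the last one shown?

Gaps: 9, 9, 9 hours — each event is 9 hours after the previous one.
Mar 12 2022 4:00 PM + 9 h = Mar 13 2022 1:00 AM.
Mar 13 2022 1:00 AM + 9 h = Mar 13 2022 10:00 AM.
Mar 13 2022 10:00 AM + 9 h = Mar 13 2022 7:00 PM.
Mar 13 2022 7:00 PM + 9 h = Mar 14 2022 4:00 AM.
Mar 14 2022 4:00 AM + 9 h = Mar 14 2022 1:00 PM.

Mar 14 2022 1:00 PM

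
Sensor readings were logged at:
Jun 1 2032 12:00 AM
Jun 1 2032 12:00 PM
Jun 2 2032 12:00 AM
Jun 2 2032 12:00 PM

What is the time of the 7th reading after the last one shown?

The interval is a steady 12 hours (12, 12, 12).
Jun 2 2032 12:00 PM + 12 h = Jun 3 2032 12:00 AM.
Jun 3 2032 12:00 AM + 12 h = Jun 3 2032 12:00 PM.
Jun 3 2032 12:00 PM + 12 h = Jun 4 2032 12:00 AM.
Jun 4 2032 12:00 AM + 12 h = Jun 4 2032 12:00 PM.
Jun 4 2032 12:00 PM + 12 h = Jun 5 2032 12:00 AM.
Jun 5 2032 12:00 AM + 12 h = Jun 5 2032 12:00 PM.
Jun 5 2032 12:00 PM + 12 h = Jun 6 2032 12:00 AM.

Jun 6 2032 12:00 AM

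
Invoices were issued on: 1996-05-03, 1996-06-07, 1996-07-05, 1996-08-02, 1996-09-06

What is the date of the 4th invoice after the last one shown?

1997-01-03

Gaps: 35, 28, 28, 35 days — a mix of 28 and 35. Every date is a Friday.
Each is the 1st Friday of its month.
1st Friday of October 1996: 1996-10-04.
November 1996 — 1st Friday is 1996-11-01.
December 1996 — 1st Friday is 1996-12-06.
1st Friday of January 1997: 1997-01-03.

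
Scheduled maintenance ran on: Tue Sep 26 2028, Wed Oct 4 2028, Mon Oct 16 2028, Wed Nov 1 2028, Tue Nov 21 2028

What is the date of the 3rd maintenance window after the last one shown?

Gaps: 8, 12, 16, 20 days — each gap is 4 larger than the previous one.
Next gap: 24 days. Tue Nov 21 2028 + 24 days = Fri Dec 15 2028.
Next gap: 28 days. Fri Dec 15 2028 + 28 days = Fri Jan 12 2029.
Next gap: 32 days. Fri Jan 12 2029 + 32 days = Tue Feb 13 2029.

Tue Feb 13 2029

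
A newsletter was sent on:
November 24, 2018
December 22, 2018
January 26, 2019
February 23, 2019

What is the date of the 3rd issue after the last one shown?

May 25, 2019

All dates are Saturdays, 28, 35, 28 days apart.
Specifically, the 4th Saturday of each month.
March 2019 — 4th Saturday is March 23, 2019.
4th Saturday of April 2019: April 27, 2019.
4th Saturday of May 2019: May 25, 2019.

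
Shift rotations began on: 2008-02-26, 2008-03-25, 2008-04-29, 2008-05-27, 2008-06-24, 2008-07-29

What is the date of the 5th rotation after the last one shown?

All Tuesdays; the gaps (28, 35, 28, 28, 35) vary with month length.
This is the last Tuesday of each month.
Last Tuesday of August 2008: 2008-08-26.
Last Tuesday of September 2008: 2008-09-30.
October 2008 ends with Tuesday 2008-10-28.
Last Tuesday of November 2008: 2008-11-25.
Last Tuesday of December 2008: 2008-12-30.

2008-12-30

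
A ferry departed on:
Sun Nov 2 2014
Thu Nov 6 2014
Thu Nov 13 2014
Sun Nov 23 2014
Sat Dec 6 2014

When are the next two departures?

Gaps: 4, 7, 10, 13 days — each gap is 3 larger than the previous one.
Next gap: 16 days. Sat Dec 6 2014 + 16 days = Mon Dec 22 2014.
Next gap: 19 days. Mon Dec 22 2014 + 19 days = Sat Jan 10 2015.

Mon Dec 22 2014, Sat Jan 10 2015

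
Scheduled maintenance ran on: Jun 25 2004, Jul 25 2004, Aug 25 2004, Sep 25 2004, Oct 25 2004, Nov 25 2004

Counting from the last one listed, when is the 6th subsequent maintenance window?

Gaps: 30, 31, 31, 30, 31 days — not constant. Every event is on the 25th of the month.
Pattern: the 25th of each month.
Next: December 2004 → Dec 25 2004.
January 2005: Jan 25 2005.
Next: February 2005 → Feb 25 2005.
March 2005: Mar 25 2005.
April 2005: Apr 25 2005.
Next: May 2005 → May 25 2005.

May 25 2005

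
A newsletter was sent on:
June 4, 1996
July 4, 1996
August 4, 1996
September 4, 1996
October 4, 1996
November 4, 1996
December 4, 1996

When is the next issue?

January 4, 1997

Each date is the 4th; the gaps (30, 31, 31, 30, 31, 30) track the month lengths.
The rule is the 4th of each month.
Next: January 1997 → January 4, 1997.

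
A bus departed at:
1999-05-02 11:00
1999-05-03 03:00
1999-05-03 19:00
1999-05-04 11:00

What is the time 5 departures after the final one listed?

Gaps: 16, 16, 16 hours — each event is 16 hours after the previous one.
1999-05-04 11:00 + 16 h = 1999-05-05 03:00.
1999-05-05 03:00 + 16 h = 1999-05-05 19:00.
1999-05-05 19:00 + 16 h = 1999-05-06 11:00.
1999-05-06 11:00 + 16 h = 1999-05-07 03:00.
1999-05-07 03:00 + 16 h = 1999-05-07 19:00.

1999-05-07 19:00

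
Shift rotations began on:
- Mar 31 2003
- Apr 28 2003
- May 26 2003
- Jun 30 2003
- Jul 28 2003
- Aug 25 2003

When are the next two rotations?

All Mondays; the gaps (28, 28, 35, 28, 28) vary with month length.
This is the last Monday of each month.
September 2003 ends with Monday Sep 29 2003.
October 2003 ends with Monday Oct 27 2003.

Sep 29 2003, Oct 27 2003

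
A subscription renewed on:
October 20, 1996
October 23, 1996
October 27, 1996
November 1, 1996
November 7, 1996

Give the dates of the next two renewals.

November 14, 1996; November 22, 1996

The spacing grows by 1 each time: 3, 4, 5, 6 days.
Next gap: 7 days. November 7, 1996 + 7 days = November 14, 1996.
Next gap: 8 days. November 14, 1996 + 8 days = November 22, 1996.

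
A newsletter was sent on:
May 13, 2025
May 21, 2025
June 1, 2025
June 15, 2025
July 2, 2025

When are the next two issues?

July 22, 2025; August 14, 2025

Intervals are 8, 11, 14, 17 days — an arithmetic progression with common difference 3.
Next gap: 20 days. July 2, 2025 + 20 days = July 22, 2025.
Next gap: 23 days. July 22, 2025 + 23 days = August 14, 2025.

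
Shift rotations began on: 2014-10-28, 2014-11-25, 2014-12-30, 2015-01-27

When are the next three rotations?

2015-02-24, 2015-03-31, 2015-04-28

These are Tuesdays with 28, 35, 28-day gaps.
Each is the final Tuesday of its month — 2014-12-30 is past the 28th, so '4th Tuesday' doesn't fit.
Last Tuesday of February 2015: 2015-02-24.
Last Tuesday of March 2015: 2015-03-31.
April 2015 ends with Tuesday 2015-04-28.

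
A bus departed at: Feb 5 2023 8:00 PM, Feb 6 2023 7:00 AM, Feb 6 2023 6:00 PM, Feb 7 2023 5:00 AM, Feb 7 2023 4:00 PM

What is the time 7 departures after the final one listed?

Feb 10 2023 9:00 PM

The interval is a steady 11 hours (11, 11, 11, 11).
Feb 7 2023 4:00 PM + 11 h = Feb 8 2023 3:00 AM.
Feb 8 2023 3:00 AM + 11 h = Feb 8 2023 2:00 PM.
Feb 8 2023 2:00 PM + 11 h = Feb 9 2023 1:00 AM.
Feb 9 2023 1:00 AM + 11 h = Feb 9 2023 12:00 PM.
Feb 9 2023 12:00 PM + 11 h = Feb 9 2023 11:00 PM.
Feb 9 2023 11:00 PM + 11 h = Feb 10 2023 10:00 AM.
Feb 10 2023 10:00 AM + 11 h = Feb 10 2023 9:00 PM.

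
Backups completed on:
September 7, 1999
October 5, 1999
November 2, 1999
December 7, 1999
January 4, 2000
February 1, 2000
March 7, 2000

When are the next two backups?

These are Tuesdays at 28- or 35-day spacing (28, 28, 35, 28, 28, 35).
The pattern: 1st Tuesday of the month.
April 2000 — 1st Tuesday is April 4, 2000.
1st Tuesday of May 2000: May 2, 2000.

April 4, 2000; May 2, 2000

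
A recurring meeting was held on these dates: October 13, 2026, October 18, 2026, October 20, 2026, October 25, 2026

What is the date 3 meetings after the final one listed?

November 3, 2026

Every event lands on a Tuesday or Sunday (gaps cycle 5, 2, 5).
So the schedule is: every Tuesday and Sunday.
Next Tuesday: October 27, 2026.
Next Sunday: November 1, 2026.
Next Tuesday: November 3, 2026.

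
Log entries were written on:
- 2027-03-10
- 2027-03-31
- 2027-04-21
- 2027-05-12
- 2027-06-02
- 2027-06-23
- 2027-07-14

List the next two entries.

2027-08-04, 2027-08-25

The spacing is 21, 21, 21, 21, 21, 21 days — always 21 days.
2027-07-14 + 21 days = 2027-08-04.
2027-08-04 + 21 days = 2027-08-25.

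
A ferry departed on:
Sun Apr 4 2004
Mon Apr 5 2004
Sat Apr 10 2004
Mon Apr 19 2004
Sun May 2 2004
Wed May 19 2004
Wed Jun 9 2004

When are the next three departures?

Sun Jul 4 2004, Mon Aug 2 2004, Sat Sep 4 2004

Intervals are 1, 5, 9, 13, 17, 21 days — an arithmetic progression with common difference 4.
Next gap: 25 days. Wed Jun 9 2004 + 25 days = Sun Jul 4 2004.
Next gap: 29 days. Sun Jul 4 2004 + 29 days = Mon Aug 2 2004.
Next gap: 33 days. Mon Aug 2 2004 + 33 days = Sat Sep 4 2004.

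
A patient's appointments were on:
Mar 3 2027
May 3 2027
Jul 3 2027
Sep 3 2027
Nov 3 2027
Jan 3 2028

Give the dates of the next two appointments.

Gaps: 61, 61, 62, 61, 61 days — not constant. Every event is on the 3rd of the month.
Pattern: the 3rd of every 2 months.
March 2028: Mar 3 2028.
May 2028: May 3 2028.

Mar 3 2028, May 3 2028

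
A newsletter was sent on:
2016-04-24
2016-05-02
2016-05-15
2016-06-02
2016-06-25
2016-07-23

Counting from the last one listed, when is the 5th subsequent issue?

Intervals are 8, 13, 18, 23, 28 days — an arithmetic progression with common difference 5.
Next gap: 33 days. 2016-07-23 + 33 days = 2016-08-25.
Next gap: 38 days. 2016-08-25 + 38 days = 2016-10-02.
Next gap: 43 days. 2016-10-02 + 43 days = 2016-11-14.
Next gap: 48 days. 2016-11-14 + 48 days = 2017-01-01.
Next gap: 53 days. 2017-01-01 + 53 days = 2017-02-23.

2017-02-23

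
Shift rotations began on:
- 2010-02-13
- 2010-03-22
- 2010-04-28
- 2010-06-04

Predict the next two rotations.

Every event comes 37 days after the last (37, 37, 37).
2010-06-04 + 37 days = 2010-07-11.
2010-07-11 + 37 days = 2010-08-17.

2010-07-11, 2010-08-17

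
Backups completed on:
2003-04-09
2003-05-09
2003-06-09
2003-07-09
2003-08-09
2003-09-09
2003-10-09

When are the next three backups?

The day-of-month is always 9 (30, 31, 30, 31, 31, 30 days between events).
So this recurs on the 9th of each month.
November 2003: 2003-11-09.
December 2003: 2003-12-09.
Next: January 2004 → 2004-01-09.

2003-11-09, 2003-12-09, 2004-01-09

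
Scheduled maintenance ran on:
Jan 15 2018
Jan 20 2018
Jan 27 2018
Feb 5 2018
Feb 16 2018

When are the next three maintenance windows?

Intervals are 5, 7, 9, 11 days — an arithmetic progression with common difference 2.
Next gap: 13 days. Feb 16 2018 + 13 days = Mar 1 2018.
Next gap: 15 days. Mar 1 2018 + 15 days = Mar 16 2018.
Next gap: 17 days. Mar 16 2018 + 17 days = Apr 2 2018.

Mar 1 2018, Mar 16 2018, Apr 2 2018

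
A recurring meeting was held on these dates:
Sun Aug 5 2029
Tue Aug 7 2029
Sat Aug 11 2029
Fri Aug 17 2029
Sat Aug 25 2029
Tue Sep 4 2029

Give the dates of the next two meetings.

Sun Sep 16 2029, Sun Sep 30 2029

The spacing grows by 2 each time: 2, 4, 6, 8, 10 days.
Next gap: 12 days. Tue Sep 4 2029 + 12 days = Sun Sep 16 2029.
Next gap: 14 days. Sun Sep 16 2029 + 14 days = Sun Sep 30 2029.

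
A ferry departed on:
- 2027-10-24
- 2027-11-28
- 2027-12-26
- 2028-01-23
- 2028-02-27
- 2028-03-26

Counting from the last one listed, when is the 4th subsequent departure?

All dates are Sundays, 35, 28, 28, 35, 28 days apart.
Specifically, the 4th Sunday of each month.
April 2028 — 4th Sunday is 2028-04-23.
May 2028 — 4th Sunday is 2028-05-28.
4th Sunday of June 2028: 2028-06-25.
July 2028 — 4th Sunday is 2028-07-23.

2028-07-23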